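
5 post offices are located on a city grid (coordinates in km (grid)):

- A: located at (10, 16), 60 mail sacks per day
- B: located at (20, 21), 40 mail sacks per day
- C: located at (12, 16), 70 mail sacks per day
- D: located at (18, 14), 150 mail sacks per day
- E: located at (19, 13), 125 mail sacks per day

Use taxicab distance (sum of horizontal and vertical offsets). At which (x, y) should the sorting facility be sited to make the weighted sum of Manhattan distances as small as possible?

(18, 14)

Manhattan distance separates: Σwᵢ(|x−xᵢ|+|y−yᵢ|) = Σwᵢ|x−xᵢ| + Σwᵢ|y−yᵢ|, so x and y are optimised independently as 1-D weighted medians.
Total weight W = 445; half = 222.5.
x-coordinate, sorted with cumulative weight:
  x=10 (A, w=60) cum 60
  x=12 (C, w=70) cum 130
  x=18 (D, w=150) cum 280  ← median
  x=19 (E, w=125) cum 405
  x=20 (B, w=40) cum 445
⇒ x* = 18
y-coordinate, sorted with cumulative weight:
  y=13 (E, w=125) cum 125
  y=14 (D, w=150) cum 275  ← median
  y=16 (A, w=60) cum 335
  y=16 (C, w=70) cum 405
  y=21 (B, w=40) cum 445
⇒ y* = 14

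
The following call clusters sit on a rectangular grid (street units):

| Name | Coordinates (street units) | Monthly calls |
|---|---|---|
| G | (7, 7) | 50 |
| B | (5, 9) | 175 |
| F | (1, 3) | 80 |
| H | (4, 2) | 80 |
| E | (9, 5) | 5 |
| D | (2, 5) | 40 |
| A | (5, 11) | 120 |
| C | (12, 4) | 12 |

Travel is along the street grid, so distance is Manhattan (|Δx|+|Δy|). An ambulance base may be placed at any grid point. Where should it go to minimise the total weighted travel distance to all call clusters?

(5, 9)

Manhattan distance separates: Σwᵢ(|x−xᵢ|+|y−yᵢ|) = Σwᵢ|x−xᵢ| + Σwᵢ|y−yᵢ|, so x and y are optimised independently as 1-D weighted medians.
Total weight W = 562; half = 281.
x-coordinate, sorted with cumulative weight:
  x=1 (F, w=80) cum 80
  x=2 (D, w=40) cum 120
  x=4 (H, w=80) cum 200
  x=5 (B, w=175) cum 375  ← median
  x=5 (A, w=120) cum 495
  x=7 (G, w=50) cum 545
  x=9 (E, w=5) cum 550
  x=12 (C, w=12) cum 562
⇒ x* = 5
y-coordinate, sorted with cumulative weight:
  y=2 (H, w=80) cum 80
  y=3 (F, w=80) cum 160
  y=4 (C, w=12) cum 172
  y=5 (E, w=5) cum 177
  y=5 (D, w=40) cum 217
  y=7 (G, w=50) cum 267
  y=9 (B, w=175) cum 442  ← median
  y=11 (A, w=120) cum 562
⇒ y* = 9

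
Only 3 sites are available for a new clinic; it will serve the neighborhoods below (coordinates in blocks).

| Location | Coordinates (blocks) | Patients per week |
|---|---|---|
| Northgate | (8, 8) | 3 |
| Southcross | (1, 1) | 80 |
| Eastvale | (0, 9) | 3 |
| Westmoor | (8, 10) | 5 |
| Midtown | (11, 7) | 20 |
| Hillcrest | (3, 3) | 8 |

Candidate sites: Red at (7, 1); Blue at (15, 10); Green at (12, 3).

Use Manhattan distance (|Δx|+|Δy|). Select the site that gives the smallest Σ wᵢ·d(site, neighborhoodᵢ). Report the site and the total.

Red, total 847 blocks

Total weighted distance at each candidate:
  Red (7, 1): total = 847
  Blue (15, 10): total = 2242
  Green (12, 3): total = 1348
Minimum is at Red with total 847 blocks.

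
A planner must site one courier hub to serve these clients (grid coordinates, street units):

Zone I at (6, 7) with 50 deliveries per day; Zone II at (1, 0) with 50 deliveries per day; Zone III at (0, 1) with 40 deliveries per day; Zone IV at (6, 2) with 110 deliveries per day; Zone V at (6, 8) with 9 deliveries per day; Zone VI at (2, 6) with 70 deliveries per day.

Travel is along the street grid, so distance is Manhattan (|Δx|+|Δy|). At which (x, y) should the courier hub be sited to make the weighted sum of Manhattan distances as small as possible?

Manhattan distance separates: Σwᵢ(|x−xᵢ|+|y−yᵢ|) = Σwᵢ|x−xᵢ| + Σwᵢ|y−yᵢ|, so x and y are optimised independently as 1-D weighted medians.
Total weight W = 329; half = 164.5.
x-coordinate, sorted with cumulative weight:
  x=0 (Zone III, w=40) cum 40
  x=1 (Zone II, w=50) cum 90
  x=2 (Zone VI, w=70) cum 160
  x=6 (Zone I, w=50) cum 210  ← median
  x=6 (Zone IV, w=110) cum 320
  x=6 (Zone V, w=9) cum 329
⇒ x* = 6
y-coordinate, sorted with cumulative weight:
  y=0 (Zone II, w=50) cum 50
  y=1 (Zone III, w=40) cum 90
  y=2 (Zone IV, w=110) cum 200  ← median
  y=6 (Zone VI, w=70) cum 270
  y=7 (Zone I, w=50) cum 320
  y=8 (Zone V, w=9) cum 329
⇒ y* = 2

(6, 2)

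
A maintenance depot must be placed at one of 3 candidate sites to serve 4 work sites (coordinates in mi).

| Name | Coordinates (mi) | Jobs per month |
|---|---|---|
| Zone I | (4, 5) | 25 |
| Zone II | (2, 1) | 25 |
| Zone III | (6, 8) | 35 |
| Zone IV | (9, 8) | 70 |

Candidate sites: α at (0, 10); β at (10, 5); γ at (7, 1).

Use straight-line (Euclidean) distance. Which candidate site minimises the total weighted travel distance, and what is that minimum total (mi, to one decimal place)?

β, total 770.0 mi

Total weighted distance at each candidate:
  α (0, 10): total = 1257.3
  β (10, 5): total = 770.0
  γ (7, 1): total = 1007.1
Minimum is at β with total 770.0 mi.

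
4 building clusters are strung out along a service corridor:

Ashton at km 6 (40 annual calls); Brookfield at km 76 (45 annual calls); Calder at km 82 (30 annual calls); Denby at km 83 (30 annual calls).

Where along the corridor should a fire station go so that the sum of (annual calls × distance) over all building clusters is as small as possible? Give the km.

x = 76

For a sum of weighted absolute distances on a line, the optimum is the weighted median (not the mean). Total weight W = 145; half-weight = 72.5.
Sort by position and accumulate weight:
  km 6 (Ashton, w=40) → cum 40
  km 76 (Brookfield, w=45) → cum 85  ≥ 72.5 → median here
  km 82 (Calder, w=30) → cum 115
  km 83 (Denby, w=30) → cum 145
Optimal location: km 76.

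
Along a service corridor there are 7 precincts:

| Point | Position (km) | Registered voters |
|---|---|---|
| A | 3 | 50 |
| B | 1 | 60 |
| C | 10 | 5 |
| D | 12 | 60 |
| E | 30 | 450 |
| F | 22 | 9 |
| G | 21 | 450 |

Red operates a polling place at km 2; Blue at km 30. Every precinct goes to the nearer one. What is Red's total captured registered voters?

The indifferent point is the midpoint (2+30)/2 = 16; precincts left of it (closer to Red at 2) go to Red, those right go to Blue.
  B at 1 (w=60) → Red
  A at 3 (w=50) → Red
  C at 10 (w=5) → Red
  D at 12 (w=60) → Red
  G at 21 (w=450) → Blue
  F at 22 (w=9) → Blue
  E at 30 (w=450) → Blue
Red captures 175; Blue captures 909.

175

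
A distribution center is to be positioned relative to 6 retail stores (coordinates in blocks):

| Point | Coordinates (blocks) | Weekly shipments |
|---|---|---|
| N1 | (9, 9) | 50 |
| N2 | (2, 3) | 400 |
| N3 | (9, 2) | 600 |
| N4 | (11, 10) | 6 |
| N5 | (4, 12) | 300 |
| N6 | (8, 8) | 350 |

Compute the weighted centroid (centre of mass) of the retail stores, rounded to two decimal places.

(6.28, 5.46)

The minimiser of Σwᵢ‖p−pᵢ‖² is the weighted centroid p* = (Σwᵢpᵢ)/(Σwᵢ).
Σwᵢ = 1706.
Σwᵢxᵢ = 50·9 + 400·2 + 600·9 + 6·11 + 300·4 + 350·8 = 10716.
Σwᵢyᵢ = 50·9 + 400·3 + 600·2 + 6·10 + 300·12 + 350·8 = 9310.
x* = 10716/1706 = 6.28, y* = 9310/1706 = 5.46.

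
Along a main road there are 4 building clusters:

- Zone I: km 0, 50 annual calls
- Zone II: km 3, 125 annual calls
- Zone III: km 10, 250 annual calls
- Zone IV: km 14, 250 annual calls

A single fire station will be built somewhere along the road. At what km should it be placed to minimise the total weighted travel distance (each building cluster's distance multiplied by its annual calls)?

For a sum of weighted absolute distances on a line, the optimum is the weighted median (not the mean). Total weight W = 675; half-weight = 337.5.
Sort by position and accumulate weight:
  km 0 (Zone I, w=50) → cum 50
  km 3 (Zone II, w=125) → cum 175
  km 10 (Zone III, w=250) → cum 425  ≥ 337.5 → median here
  km 14 (Zone IV, w=250) → cum 675
Optimal location: km 10.

x = 10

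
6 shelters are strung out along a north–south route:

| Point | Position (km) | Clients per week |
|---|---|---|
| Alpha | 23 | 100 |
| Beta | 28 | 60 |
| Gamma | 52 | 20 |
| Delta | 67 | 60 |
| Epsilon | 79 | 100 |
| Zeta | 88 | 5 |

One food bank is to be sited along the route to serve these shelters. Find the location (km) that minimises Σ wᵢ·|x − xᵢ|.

x = 52

For a sum of weighted absolute distances on a line, the optimum is the weighted median (not the mean). Total weight W = 345; half-weight = 172.5.
Sort by position and accumulate weight:
  km 23 (Alpha, w=100) → cum 100
  km 28 (Beta, w=60) → cum 160
  km 52 (Gamma, w=20) → cum 180  ≥ 172.5 → median here
  km 67 (Delta, w=60) → cum 240
  km 79 (Epsilon, w=100) → cum 340
  km 88 (Zeta, w=5) → cum 345
Optimal location: km 52.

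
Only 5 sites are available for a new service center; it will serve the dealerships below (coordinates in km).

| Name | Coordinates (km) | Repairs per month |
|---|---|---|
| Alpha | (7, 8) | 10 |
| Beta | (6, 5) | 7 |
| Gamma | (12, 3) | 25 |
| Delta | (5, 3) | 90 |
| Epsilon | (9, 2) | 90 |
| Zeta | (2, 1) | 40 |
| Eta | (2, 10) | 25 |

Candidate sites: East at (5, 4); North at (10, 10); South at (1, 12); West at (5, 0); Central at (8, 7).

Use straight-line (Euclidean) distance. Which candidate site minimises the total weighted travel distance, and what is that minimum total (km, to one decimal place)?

East, total 1061.3 km

Total weighted distance at each candidate:
  East (5, 4): total = 1061.3
  North (10, 10): total = 2444.4
  South (1, 12): total = 3024.3
  West (5, 0): total = 1368.5
  Central (8, 7): total = 1591.4
Minimum is at East with total 1061.3 km.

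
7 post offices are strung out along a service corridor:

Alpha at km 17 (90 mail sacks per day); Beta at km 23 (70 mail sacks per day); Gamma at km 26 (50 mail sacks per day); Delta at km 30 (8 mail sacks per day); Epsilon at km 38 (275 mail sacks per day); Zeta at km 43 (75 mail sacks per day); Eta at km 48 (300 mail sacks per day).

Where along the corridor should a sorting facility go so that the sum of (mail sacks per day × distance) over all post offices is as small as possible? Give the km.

x = 38

For a sum of weighted absolute distances on a line, the optimum is the weighted median (not the mean). Total weight W = 868; half-weight = 434.
Sort by position and accumulate weight:
  km 17 (Alpha, w=90) → cum 90
  km 23 (Beta, w=70) → cum 160
  km 26 (Gamma, w=50) → cum 210
  km 30 (Delta, w=8) → cum 218
  km 38 (Epsilon, w=275) → cum 493  ≥ 434 → median here
  km 43 (Zeta, w=75) → cum 568
  km 48 (Eta, w=300) → cum 868
Optimal location: km 38.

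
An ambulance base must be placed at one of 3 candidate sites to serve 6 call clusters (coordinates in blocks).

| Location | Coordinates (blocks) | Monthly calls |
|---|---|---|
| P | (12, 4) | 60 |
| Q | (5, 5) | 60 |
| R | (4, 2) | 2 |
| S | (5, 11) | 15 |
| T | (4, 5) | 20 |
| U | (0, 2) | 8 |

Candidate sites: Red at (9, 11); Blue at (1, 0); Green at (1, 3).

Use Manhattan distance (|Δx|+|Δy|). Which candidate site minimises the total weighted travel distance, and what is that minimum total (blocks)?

Green, total 1384 blocks

Total weighted distance at each candidate:
  Red (9, 11): total = 1652
  Blue (1, 0): total = 1859
  Green (1, 3): total = 1384
Minimum is at Green with total 1384 blocks.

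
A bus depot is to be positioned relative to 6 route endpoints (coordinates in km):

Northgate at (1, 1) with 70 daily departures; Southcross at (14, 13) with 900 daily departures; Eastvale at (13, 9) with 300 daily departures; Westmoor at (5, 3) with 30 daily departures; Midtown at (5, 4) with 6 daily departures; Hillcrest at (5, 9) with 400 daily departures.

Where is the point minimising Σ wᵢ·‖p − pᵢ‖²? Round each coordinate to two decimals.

(10.99, 10.66)

The minimiser of Σwᵢ‖p−pᵢ‖² is the weighted centroid p* = (Σwᵢpᵢ)/(Σwᵢ).
Σwᵢ = 1706.
Σwᵢxᵢ = 70·1 + 900·14 + 300·13 + 30·5 + 6·5 + 400·5 = 18750.
Σwᵢyᵢ = 70·1 + 900·13 + 300·9 + 30·3 + 6·4 + 400·9 = 18184.
x* = 18750/1706 = 10.99, y* = 18184/1706 = 10.66.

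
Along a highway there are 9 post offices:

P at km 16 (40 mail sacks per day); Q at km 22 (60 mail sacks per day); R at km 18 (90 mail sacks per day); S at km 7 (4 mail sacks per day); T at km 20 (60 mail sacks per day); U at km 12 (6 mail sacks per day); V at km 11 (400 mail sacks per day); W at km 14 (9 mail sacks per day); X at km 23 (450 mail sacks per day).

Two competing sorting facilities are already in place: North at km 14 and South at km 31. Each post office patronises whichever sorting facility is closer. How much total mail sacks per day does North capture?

669

The indifferent point is the midpoint (14+31)/2 = 22.5; post offices left of it (closer to North at 14) go to North, those right go to South.
  S at 7 (w=4) → North
  V at 11 (w=400) → North
  U at 12 (w=6) → North
  W at 14 (w=9) → North
  P at 16 (w=40) → North
  R at 18 (w=90) → North
  T at 20 (w=60) → North
  Q at 22 (w=60) → North
  X at 23 (w=450) → South
North captures 669; South captures 450.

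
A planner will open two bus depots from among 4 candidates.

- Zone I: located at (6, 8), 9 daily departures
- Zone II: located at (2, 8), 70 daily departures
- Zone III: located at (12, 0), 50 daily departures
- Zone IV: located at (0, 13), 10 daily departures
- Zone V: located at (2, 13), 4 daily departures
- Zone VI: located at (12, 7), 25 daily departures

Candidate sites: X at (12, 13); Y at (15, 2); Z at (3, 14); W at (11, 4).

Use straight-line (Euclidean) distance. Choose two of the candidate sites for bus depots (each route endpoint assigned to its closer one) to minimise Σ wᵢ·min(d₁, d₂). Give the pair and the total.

{Z, W}, total 805.9

Evaluate every pair (each demand assigned to the nearer of the two):
  {Z, W}: total = 805.9
  {Y, Z}: total = 849.5
  {X, W}: total = 1192.3
  {Y, W}: total = 1199.4
  {X, Z}: total = 1323.4
  {X, Y}: total = 1339.0
Best pair: {Z, W} with total 805.9.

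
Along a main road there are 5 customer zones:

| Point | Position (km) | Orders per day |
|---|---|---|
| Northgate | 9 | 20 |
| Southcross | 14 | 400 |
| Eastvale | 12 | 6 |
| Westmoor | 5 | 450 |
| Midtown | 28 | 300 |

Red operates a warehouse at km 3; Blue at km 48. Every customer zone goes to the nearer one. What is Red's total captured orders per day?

876

The indifferent point is the midpoint (3+48)/2 = 25.5; customer zones left of it (closer to Red at 3) go to Red, those right go to Blue.
  Westmoor at 5 (w=450) → Red
  Northgate at 9 (w=20) → Red
  Eastvale at 12 (w=6) → Red
  Southcross at 14 (w=400) → Red
  Midtown at 28 (w=300) → Blue
Red captures 876; Blue captures 300.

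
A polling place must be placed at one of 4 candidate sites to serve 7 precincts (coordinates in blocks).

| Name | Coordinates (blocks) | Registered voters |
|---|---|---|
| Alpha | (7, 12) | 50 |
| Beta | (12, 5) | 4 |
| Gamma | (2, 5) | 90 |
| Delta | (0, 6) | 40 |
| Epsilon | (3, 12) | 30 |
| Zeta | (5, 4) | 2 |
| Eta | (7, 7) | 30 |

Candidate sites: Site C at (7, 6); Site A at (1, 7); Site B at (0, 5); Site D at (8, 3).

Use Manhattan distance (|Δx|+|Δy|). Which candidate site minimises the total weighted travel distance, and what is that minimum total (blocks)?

Total weighted distance at each candidate:
  Site C (7, 6): total = 1482
  Site A (1, 7): total = 1356
  Site B (0, 5): total = 1550
  Site D (8, 3): total = 2262
Minimum is at Site A with total 1356 blocks.

Site A, total 1356 blocks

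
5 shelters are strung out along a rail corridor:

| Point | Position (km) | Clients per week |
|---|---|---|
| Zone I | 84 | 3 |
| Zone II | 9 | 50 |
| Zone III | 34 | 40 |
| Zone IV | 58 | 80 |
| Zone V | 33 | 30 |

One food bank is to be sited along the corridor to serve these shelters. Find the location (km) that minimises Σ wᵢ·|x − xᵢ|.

For a sum of weighted absolute distances on a line, the optimum is the weighted median (not the mean). Total weight W = 203; half-weight = 101.5.
Sort by position and accumulate weight:
  km 9 (Zone II, w=50) → cum 50
  km 33 (Zone V, w=30) → cum 80
  km 34 (Zone III, w=40) → cum 120  ≥ 101.5 → median here
  km 58 (Zone IV, w=80) → cum 200
  km 84 (Zone I, w=3) → cum 203
Optimal location: km 34.

x = 34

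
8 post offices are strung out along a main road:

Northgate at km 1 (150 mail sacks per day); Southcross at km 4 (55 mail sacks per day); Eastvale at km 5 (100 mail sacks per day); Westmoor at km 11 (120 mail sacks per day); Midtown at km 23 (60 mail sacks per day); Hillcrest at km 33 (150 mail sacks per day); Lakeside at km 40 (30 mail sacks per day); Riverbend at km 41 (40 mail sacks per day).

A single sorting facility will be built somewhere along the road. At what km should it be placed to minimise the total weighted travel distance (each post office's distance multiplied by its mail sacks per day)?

For a sum of weighted absolute distances on a line, the optimum is the weighted median (not the mean). Total weight W = 705; half-weight = 352.5.
Sort by position and accumulate weight:
  km 1 (Northgate, w=150) → cum 150
  km 4 (Southcross, w=55) → cum 205
  km 5 (Eastvale, w=100) → cum 305
  km 11 (Westmoor, w=120) → cum 425  ≥ 352.5 → median here
  km 23 (Midtown, w=60) → cum 485
  km 33 (Hillcrest, w=150) → cum 635
  km 40 (Lakeside, w=30) → cum 665
  km 41 (Riverbend, w=40) → cum 705
Optimal location: km 11.

x = 11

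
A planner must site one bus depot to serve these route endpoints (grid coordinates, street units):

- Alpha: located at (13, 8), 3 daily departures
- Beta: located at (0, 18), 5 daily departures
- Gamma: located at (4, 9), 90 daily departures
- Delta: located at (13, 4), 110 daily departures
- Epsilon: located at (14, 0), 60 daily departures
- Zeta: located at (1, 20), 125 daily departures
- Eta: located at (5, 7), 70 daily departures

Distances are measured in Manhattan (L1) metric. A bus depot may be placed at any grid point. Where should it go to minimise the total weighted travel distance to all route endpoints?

Manhattan distance separates: Σwᵢ(|x−xᵢ|+|y−yᵢ|) = Σwᵢ|x−xᵢ| + Σwᵢ|y−yᵢ|, so x and y are optimised independently as 1-D weighted medians.
Total weight W = 463; half = 231.5.
x-coordinate, sorted with cumulative weight:
  x=0 (Beta, w=5) cum 5
  x=1 (Zeta, w=125) cum 130
  x=4 (Gamma, w=90) cum 220
  x=5 (Eta, w=70) cum 290  ← median
  x=13 (Alpha, w=3) cum 293
  x=13 (Delta, w=110) cum 403
  x=14 (Epsilon, w=60) cum 463
⇒ x* = 5
y-coordinate, sorted with cumulative weight:
  y=0 (Epsilon, w=60) cum 60
  y=4 (Delta, w=110) cum 170
  y=7 (Eta, w=70) cum 240  ← median
  y=8 (Alpha, w=3) cum 243
  y=9 (Gamma, w=90) cum 333
  y=18 (Beta, w=5) cum 338
  y=20 (Zeta, w=125) cum 463
⇒ y* = 7

(5, 7)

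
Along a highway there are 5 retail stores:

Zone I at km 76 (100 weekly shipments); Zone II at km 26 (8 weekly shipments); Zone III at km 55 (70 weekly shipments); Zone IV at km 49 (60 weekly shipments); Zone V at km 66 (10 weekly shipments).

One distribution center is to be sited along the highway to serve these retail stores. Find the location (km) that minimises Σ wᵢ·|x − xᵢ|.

For a sum of weighted absolute distances on a line, the optimum is the weighted median (not the mean). Total weight W = 248; half-weight = 124.
Sort by position and accumulate weight:
  km 26 (Zone II, w=8) → cum 8
  km 49 (Zone IV, w=60) → cum 68
  km 55 (Zone III, w=70) → cum 138  ≥ 124 → median here
  km 66 (Zone V, w=10) → cum 148
  km 76 (Zone I, w=100) → cum 248
Optimal location: km 55.

x = 55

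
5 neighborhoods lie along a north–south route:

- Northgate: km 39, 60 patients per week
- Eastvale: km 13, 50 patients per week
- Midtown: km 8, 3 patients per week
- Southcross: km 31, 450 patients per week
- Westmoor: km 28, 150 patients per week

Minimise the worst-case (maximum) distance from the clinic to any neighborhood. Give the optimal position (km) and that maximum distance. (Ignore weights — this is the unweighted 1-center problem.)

location 23.5, max distance 15.5

The 1-center on a line is the midpoint of the two extreme points: leftmost at 8, rightmost at 39.
Optimal location = (8 + 39)/2 = 23.5; maximum distance = (39 − 8)/2 = 15.5.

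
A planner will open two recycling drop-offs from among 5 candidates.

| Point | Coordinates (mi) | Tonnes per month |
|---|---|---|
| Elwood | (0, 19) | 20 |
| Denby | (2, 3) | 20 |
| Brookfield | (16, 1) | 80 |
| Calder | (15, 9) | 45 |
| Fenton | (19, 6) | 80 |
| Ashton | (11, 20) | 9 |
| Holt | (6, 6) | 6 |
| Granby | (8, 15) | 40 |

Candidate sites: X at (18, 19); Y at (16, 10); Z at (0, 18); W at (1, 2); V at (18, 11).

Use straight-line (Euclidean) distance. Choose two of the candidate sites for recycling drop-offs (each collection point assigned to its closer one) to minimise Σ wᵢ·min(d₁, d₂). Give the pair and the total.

Evaluate every pair (each demand assigned to the nearer of the two):
  {Y, Z}: total = 2013.3
  {Y, W}: total = 2068.9
  {Z, V}: total = 2229.1
  {W, V}: total = 2326.7
  {X, Y}: total = 2362.3
  {Y, V}: total = 2406.4
  {X, V}: total = 2676.2
  {X, W}: total = 3617.3
  {X, Z}: total = 3770.3
  {Z, W}: total = 3911.2
Best pair: {Y, Z} with total 2013.3.

{Y, Z}, total 2013.3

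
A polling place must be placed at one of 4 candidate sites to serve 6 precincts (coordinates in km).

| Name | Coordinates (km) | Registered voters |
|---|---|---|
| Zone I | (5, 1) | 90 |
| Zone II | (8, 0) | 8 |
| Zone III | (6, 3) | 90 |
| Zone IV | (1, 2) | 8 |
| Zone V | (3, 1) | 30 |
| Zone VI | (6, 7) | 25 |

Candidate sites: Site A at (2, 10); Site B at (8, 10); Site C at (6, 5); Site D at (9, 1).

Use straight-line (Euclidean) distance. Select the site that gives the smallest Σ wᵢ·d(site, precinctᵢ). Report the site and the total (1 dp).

Site C, total 840.8 km

Total weighted distance at each candidate:
  Site A (2, 10): total = 2133.9
  Site B (8, 10): total = 2073.1
  Site C (6, 5): total = 840.8
  Site D (9, 1): total = 1108.0
Minimum is at Site C with total 840.8 km.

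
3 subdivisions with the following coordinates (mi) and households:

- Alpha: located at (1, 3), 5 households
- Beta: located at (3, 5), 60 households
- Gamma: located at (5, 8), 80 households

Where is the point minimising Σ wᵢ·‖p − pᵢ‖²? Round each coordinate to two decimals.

(4.03, 6.59)

The minimiser of Σwᵢ‖p−pᵢ‖² is the weighted centroid p* = (Σwᵢpᵢ)/(Σwᵢ).
Σwᵢ = 145.
Σwᵢxᵢ = 5·1 + 60·3 + 80·5 = 585.
Σwᵢyᵢ = 5·3 + 60·5 + 80·8 = 955.
x* = 585/145 = 4.03, y* = 955/145 = 6.59.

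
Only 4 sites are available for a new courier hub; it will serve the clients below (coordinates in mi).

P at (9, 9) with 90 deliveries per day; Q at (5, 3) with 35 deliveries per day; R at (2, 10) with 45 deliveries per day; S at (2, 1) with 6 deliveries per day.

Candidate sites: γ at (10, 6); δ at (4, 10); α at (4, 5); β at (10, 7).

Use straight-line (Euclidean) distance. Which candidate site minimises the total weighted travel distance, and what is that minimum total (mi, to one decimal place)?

δ, total 851.7 mi

Total weighted distance at each candidate:
  γ (10, 6): total = 947.8
  δ (4, 10): total = 851.7
  α (4, 5): total = 923.7
  β (10, 7): total = 869.8
Minimum is at δ with total 851.7 mi.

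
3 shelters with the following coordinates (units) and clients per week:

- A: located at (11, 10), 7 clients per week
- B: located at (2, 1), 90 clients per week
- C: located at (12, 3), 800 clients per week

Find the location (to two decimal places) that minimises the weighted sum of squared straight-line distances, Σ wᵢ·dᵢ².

The minimiser of Σwᵢ‖p−pᵢ‖² is the weighted centroid p* = (Σwᵢpᵢ)/(Σwᵢ).
Σwᵢ = 897.
Σwᵢxᵢ = 7·11 + 90·2 + 800·12 = 9857.
Σwᵢyᵢ = 7·10 + 90·1 + 800·3 = 2560.
x* = 9857/897 = 10.99, y* = 2560/897 = 2.85.

(10.99, 2.85)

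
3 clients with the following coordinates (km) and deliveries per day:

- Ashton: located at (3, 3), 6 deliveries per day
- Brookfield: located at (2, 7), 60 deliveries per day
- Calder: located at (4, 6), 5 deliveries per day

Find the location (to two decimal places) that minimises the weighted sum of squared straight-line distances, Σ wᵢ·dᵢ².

(2.23, 6.59)

The minimiser of Σwᵢ‖p−pᵢ‖² is the weighted centroid p* = (Σwᵢpᵢ)/(Σwᵢ).
Σwᵢ = 71.
Σwᵢxᵢ = 6·3 + 60·2 + 5·4 = 158.
Σwᵢyᵢ = 6·3 + 60·7 + 5·6 = 468.
x* = 158/71 = 2.23, y* = 468/71 = 6.59.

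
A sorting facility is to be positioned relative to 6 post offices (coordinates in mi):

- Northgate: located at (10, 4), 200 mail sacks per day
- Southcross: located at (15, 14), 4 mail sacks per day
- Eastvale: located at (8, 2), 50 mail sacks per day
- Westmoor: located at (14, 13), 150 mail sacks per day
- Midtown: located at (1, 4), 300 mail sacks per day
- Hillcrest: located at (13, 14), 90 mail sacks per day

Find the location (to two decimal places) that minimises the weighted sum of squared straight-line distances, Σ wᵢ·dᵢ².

(7.59, 6.76)

The minimiser of Σwᵢ‖p−pᵢ‖² is the weighted centroid p* = (Σwᵢpᵢ)/(Σwᵢ).
Σwᵢ = 794.
Σwᵢxᵢ = 200·10 + 4·15 + 50·8 + 150·14 + 300·1 + 90·13 = 6030.
Σwᵢyᵢ = 200·4 + 4·14 + 50·2 + 150·13 + 300·4 + 90·14 = 5366.
x* = 6030/794 = 7.59, y* = 5366/794 = 6.76.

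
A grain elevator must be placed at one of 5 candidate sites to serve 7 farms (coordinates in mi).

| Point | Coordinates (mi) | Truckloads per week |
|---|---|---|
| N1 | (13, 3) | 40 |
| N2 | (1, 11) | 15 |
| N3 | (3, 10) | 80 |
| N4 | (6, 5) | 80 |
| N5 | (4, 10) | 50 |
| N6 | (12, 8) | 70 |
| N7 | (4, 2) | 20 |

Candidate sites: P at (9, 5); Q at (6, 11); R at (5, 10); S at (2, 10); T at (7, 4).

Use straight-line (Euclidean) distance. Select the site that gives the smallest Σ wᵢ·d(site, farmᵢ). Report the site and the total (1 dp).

Total weighted distance at each candidate:
  P (9, 5): total = 1960.9
  Q (6, 11): total = 1999.0
  R (5, 10): total = 1775.8
  S (2, 10): total = 2113.8
  T (7, 4): total = 1927.4
Minimum is at R with total 1775.8 mi.

R, total 1775.8 mi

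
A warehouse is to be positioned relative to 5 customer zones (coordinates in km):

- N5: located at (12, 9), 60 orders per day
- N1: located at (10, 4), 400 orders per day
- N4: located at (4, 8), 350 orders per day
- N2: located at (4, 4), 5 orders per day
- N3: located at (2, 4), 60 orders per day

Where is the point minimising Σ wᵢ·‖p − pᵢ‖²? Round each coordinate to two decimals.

The minimiser of Σwᵢ‖p−pᵢ‖² is the weighted centroid p* = (Σwᵢpᵢ)/(Σwᵢ).
Σwᵢ = 875.
Σwᵢxᵢ = 60·12 + 400·10 + 350·4 + 5·4 + 60·2 = 6260.
Σwᵢyᵢ = 60·9 + 400·4 + 350·8 + 5·4 + 60·4 = 5200.
x* = 6260/875 = 7.15, y* = 5200/875 = 5.94.

(7.15, 5.94)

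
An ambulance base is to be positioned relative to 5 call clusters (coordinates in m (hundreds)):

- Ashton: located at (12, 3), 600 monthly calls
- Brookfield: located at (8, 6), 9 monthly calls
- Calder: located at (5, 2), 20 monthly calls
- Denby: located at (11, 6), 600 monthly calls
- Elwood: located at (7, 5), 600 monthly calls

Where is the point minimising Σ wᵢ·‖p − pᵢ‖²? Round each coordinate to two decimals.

The minimiser of Σwᵢ‖p−pᵢ‖² is the weighted centroid p* = (Σwᵢpᵢ)/(Σwᵢ).
Σwᵢ = 1829.
Σwᵢxᵢ = 600·12 + 9·8 + 20·5 + 600·11 + 600·7 = 18172.
Σwᵢyᵢ = 600·3 + 9·6 + 20·2 + 600·6 + 600·5 = 8494.
x* = 18172/1829 = 9.94, y* = 8494/1829 = 4.64.

(9.94, 4.64)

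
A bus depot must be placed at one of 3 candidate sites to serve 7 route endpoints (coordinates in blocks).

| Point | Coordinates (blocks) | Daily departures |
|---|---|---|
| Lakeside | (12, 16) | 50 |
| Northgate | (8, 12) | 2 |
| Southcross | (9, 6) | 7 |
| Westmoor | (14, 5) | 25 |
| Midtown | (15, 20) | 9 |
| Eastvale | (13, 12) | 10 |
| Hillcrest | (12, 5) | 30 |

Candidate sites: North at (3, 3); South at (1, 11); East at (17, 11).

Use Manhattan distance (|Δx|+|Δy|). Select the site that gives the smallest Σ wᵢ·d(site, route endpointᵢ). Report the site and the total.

Total weighted distance at each candidate:
  North (3, 3): total = 2297
  South (1, 11): total = 2229
  East (17, 11): total = 1315
Minimum is at East with total 1315 blocks.

East, total 1315 blocks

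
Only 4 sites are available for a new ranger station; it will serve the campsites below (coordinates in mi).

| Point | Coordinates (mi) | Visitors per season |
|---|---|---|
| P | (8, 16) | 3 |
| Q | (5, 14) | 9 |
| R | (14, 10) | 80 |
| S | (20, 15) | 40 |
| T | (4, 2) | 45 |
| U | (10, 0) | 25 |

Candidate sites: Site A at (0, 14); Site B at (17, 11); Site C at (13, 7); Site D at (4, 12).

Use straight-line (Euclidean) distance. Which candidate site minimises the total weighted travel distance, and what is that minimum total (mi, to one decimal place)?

Site C, total 1458.4 mi

Total weighted distance at each candidate:
  Site A (0, 14): total = 3034.9
  Site B (17, 11): total = 1632.7
  Site C (13, 7): total = 1458.4
  Site D (4, 12): total = 2289.5
Minimum is at Site C with total 1458.4 mi.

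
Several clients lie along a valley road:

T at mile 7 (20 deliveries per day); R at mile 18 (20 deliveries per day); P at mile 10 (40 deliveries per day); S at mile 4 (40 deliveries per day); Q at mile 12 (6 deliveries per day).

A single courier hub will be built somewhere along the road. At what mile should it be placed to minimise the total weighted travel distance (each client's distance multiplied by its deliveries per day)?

For a sum of weighted absolute distances on a line, the optimum is the weighted median (not the mean). Total weight W = 126; half-weight = 63.
Sort by position and accumulate weight:
  mile 4 (S, w=40) → cum 40
  mile 7 (T, w=20) → cum 60
  mile 10 (P, w=40) → cum 100  ≥ 63 → median here
  mile 12 (Q, w=6) → cum 106
  mile 18 (R, w=20) → cum 126
Optimal location: mile 10.

x = 10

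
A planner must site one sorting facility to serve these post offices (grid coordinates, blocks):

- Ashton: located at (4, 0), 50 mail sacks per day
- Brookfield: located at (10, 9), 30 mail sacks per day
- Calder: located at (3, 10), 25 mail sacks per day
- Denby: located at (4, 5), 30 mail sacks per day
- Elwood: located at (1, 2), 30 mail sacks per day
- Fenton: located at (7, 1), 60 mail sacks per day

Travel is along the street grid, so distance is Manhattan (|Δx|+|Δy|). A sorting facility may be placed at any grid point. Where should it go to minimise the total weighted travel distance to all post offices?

Manhattan distance separates: Σwᵢ(|x−xᵢ|+|y−yᵢ|) = Σwᵢ|x−xᵢ| + Σwᵢ|y−yᵢ|, so x and y are optimised independently as 1-D weighted medians.
Total weight W = 225; half = 112.5.
x-coordinate, sorted with cumulative weight:
  x=1 (Elwood, w=30) cum 30
  x=3 (Calder, w=25) cum 55
  x=4 (Ashton, w=50) cum 105
  x=4 (Denby, w=30) cum 135  ← median
  x=7 (Fenton, w=60) cum 195
  x=10 (Brookfield, w=30) cum 225
⇒ x* = 4
y-coordinate, sorted with cumulative weight:
  y=0 (Ashton, w=50) cum 50
  y=1 (Fenton, w=60) cum 110
  y=2 (Elwood, w=30) cum 140  ← median
  y=5 (Denby, w=30) cum 170
  y=9 (Brookfield, w=30) cum 200
  y=10 (Calder, w=25) cum 225
⇒ y* = 2

(4, 2)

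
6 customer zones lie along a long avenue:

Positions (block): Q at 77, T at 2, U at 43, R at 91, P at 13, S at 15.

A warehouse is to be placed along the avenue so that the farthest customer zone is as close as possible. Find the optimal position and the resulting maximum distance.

location 46.5, max distance 44.5

The 1-center on a line is the midpoint of the two extreme points: leftmost at 2, rightmost at 91.
Optimal location = (2 + 91)/2 = 46.5; maximum distance = (91 − 2)/2 = 44.5.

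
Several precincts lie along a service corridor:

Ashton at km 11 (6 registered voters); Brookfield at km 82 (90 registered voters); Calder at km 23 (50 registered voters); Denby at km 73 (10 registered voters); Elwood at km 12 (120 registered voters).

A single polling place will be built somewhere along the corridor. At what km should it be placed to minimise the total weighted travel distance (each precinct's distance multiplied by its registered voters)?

For a sum of weighted absolute distances on a line, the optimum is the weighted median (not the mean). Total weight W = 276; half-weight = 138.
Sort by position and accumulate weight:
  km 11 (Ashton, w=6) → cum 6
  km 12 (Elwood, w=120) → cum 126
  km 23 (Calder, w=50) → cum 176  ≥ 138 → median here
  km 73 (Denby, w=10) → cum 186
  km 82 (Brookfield, w=90) → cum 276
Optimal location: km 23.

x = 23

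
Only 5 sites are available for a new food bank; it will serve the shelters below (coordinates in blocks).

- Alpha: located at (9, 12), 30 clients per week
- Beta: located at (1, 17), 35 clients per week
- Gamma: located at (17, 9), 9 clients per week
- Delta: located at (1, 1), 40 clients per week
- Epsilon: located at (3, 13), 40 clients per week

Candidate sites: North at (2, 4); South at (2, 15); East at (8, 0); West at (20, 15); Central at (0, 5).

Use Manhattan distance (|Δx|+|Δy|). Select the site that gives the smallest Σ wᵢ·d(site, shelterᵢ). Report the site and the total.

Total weighted distance at each candidate:
  North (2, 4): total = 1680
  South (2, 15): total = 1314
  East (8, 0): total = 2432
  West (20, 15): total = 3316
  Central (0, 5): total = 1764
Minimum is at South with total 1314 blocks.

South, total 1314 blocks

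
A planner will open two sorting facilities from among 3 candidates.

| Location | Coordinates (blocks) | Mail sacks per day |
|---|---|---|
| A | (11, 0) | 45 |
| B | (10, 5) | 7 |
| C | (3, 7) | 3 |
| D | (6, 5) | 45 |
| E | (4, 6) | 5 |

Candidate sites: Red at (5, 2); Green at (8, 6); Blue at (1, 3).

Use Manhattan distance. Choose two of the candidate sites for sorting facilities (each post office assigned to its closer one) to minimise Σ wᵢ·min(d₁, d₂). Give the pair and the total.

{Red, Green}, total 554

Evaluate every pair (each demand assigned to the nearer of the two):
  {Red, Green}: total = 554
  {Green, Blue}: total = 599
  {Red, Blue}: total = 639
Best pair: {Red, Green} with total 554.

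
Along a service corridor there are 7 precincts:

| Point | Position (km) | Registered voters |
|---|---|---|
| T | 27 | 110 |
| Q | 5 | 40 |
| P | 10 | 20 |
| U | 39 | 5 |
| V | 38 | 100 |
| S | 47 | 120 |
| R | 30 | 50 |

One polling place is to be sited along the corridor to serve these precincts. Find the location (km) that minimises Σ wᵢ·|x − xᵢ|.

x = 38

For a sum of weighted absolute distances on a line, the optimum is the weighted median (not the mean). Total weight W = 445; half-weight = 222.5.
Sort by position and accumulate weight:
  km 5 (Q, w=40) → cum 40
  km 10 (P, w=20) → cum 60
  km 27 (T, w=110) → cum 170
  km 30 (R, w=50) → cum 220
  km 38 (V, w=100) → cum 320  ≥ 222.5 → median here
  km 39 (U, w=5) → cum 325
  km 47 (S, w=120) → cum 445
Optimal location: km 38.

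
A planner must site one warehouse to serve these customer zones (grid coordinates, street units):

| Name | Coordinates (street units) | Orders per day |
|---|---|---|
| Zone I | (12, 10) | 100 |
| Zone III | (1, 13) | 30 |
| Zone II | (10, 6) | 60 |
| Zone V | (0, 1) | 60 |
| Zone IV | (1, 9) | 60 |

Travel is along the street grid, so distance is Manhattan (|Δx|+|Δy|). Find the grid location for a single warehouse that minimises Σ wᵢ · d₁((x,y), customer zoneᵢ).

(10, 9)

Manhattan distance separates: Σwᵢ(|x−xᵢ|+|y−yᵢ|) = Σwᵢ|x−xᵢ| + Σwᵢ|y−yᵢ|, so x and y are optimised independently as 1-D weighted medians.
Total weight W = 310; half = 155.
x-coordinate, sorted with cumulative weight:
  x=0 (Zone V, w=60) cum 60
  x=1 (Zone III, w=30) cum 90
  x=1 (Zone IV, w=60) cum 150
  x=10 (Zone II, w=60) cum 210  ← median
  x=12 (Zone I, w=100) cum 310
⇒ x* = 10
y-coordinate, sorted with cumulative weight:
  y=1 (Zone V, w=60) cum 60
  y=6 (Zone II, w=60) cum 120
  y=9 (Zone IV, w=60) cum 180  ← median
  y=10 (Zone I, w=100) cum 280
  y=13 (Zone III, w=30) cum 310
⇒ y* = 9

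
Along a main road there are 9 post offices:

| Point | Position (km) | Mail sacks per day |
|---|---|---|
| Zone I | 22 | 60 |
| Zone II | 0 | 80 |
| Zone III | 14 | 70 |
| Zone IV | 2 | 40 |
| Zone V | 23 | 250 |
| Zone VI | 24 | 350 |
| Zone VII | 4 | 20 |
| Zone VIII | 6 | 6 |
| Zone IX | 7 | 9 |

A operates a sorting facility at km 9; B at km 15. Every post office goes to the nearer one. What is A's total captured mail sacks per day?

155

The indifferent point is the midpoint (9+15)/2 = 12; post offices left of it (closer to A at 9) go to A, those right go to B.
  Zone II at 0 (w=80) → A
  Zone IV at 2 (w=40) → A
  Zone VII at 4 (w=20) → A
  Zone VIII at 6 (w=6) → A
  Zone IX at 7 (w=9) → A
  Zone III at 14 (w=70) → B
  Zone I at 22 (w=60) → B
  Zone V at 23 (w=250) → B
  Zone VI at 24 (w=350) → B
A captures 155; B captures 730.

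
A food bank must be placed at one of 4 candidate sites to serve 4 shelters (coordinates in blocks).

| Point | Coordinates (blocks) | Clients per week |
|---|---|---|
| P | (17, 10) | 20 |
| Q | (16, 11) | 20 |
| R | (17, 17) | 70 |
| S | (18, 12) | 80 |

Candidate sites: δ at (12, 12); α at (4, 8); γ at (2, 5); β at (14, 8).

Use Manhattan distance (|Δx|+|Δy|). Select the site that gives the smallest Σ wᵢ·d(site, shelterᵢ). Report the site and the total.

δ, total 1420 blocks

Total weighted distance at each candidate:
  δ (12, 12): total = 1420
  α (4, 8): total = 3580
  γ (2, 5): total = 4530
  β (14, 8): total = 1680
Minimum is at δ with total 1420 blocks.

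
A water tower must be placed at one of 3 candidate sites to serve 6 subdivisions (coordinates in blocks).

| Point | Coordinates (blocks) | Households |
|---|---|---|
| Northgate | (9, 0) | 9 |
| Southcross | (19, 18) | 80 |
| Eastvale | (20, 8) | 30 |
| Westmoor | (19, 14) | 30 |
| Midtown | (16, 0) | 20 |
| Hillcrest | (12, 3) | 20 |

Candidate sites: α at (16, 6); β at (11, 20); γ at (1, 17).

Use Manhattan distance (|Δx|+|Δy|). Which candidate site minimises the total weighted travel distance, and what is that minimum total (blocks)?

Total weighted distance at each candidate:
  α (16, 6): total = 2087
  β (11, 20): total = 2908
  γ (1, 17): total = 4355
Minimum is at α with total 2087 blocks.

α, total 2087 blocks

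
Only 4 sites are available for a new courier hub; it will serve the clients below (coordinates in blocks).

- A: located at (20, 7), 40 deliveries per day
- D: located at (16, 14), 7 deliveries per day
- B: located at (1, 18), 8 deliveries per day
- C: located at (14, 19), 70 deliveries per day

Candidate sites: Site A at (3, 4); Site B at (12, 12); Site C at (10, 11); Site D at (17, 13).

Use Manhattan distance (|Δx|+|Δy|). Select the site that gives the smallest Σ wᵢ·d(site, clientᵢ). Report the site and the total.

Site D, total 1172 blocks

Total weighted distance at each candidate:
  Site A (3, 4): total = 2909
  Site B (12, 12): total = 1328
  Site C (10, 11): total = 1591
  Site D (17, 13): total = 1172
Minimum is at Site D with total 1172 blocks.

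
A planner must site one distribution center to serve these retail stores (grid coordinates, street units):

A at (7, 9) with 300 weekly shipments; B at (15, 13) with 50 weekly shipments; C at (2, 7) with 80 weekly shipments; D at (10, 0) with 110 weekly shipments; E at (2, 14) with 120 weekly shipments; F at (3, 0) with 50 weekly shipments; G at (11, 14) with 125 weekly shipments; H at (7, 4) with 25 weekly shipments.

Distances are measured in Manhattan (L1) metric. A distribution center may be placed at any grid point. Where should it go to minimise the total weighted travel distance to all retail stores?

Manhattan distance separates: Σwᵢ(|x−xᵢ|+|y−yᵢ|) = Σwᵢ|x−xᵢ| + Σwᵢ|y−yᵢ|, so x and y are optimised independently as 1-D weighted medians.
Total weight W = 860; half = 430.
x-coordinate, sorted with cumulative weight:
  x=2 (C, w=80) cum 80
  x=2 (E, w=120) cum 200
  x=3 (F, w=50) cum 250
  x=7 (A, w=300) cum 550  ← median
  x=7 (H, w=25) cum 575
  x=10 (D, w=110) cum 685
  x=11 (G, w=125) cum 810
  x=15 (B, w=50) cum 860
⇒ x* = 7
y-coordinate, sorted with cumulative weight:
  y=0 (D, w=110) cum 110
  y=0 (F, w=50) cum 160
  y=4 (H, w=25) cum 185
  y=7 (C, w=80) cum 265
  y=9 (A, w=300) cum 565  ← median
  y=13 (B, w=50) cum 615
  y=14 (E, w=120) cum 735
  y=14 (G, w=125) cum 860
⇒ y* = 9

(7, 9)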